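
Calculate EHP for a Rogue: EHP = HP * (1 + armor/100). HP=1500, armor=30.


EHP = 1500 * (1 + 30/100)
= 1500 * (1 + 0.3)
= 1500 * 1.3
= 1950.0

1950.0 EHP


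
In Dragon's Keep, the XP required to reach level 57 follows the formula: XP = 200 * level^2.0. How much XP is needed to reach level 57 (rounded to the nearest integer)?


XP = 200 * level^2.0
Substitute level = 57:
XP = 200 * 57^2.0
= 200 * 3249.0
= 649800

649800 XP


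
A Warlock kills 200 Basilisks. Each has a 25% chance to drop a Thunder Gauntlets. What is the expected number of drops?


Expected drops = kills * (drop_rate / 100)
= 200 * (25 / 100)
= 200 * 0.25
= 50.0

50.0 drops


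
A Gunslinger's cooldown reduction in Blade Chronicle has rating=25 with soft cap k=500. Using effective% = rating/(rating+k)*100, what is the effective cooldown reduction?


effective% = rating / (rating + k) * 100
= 25 / (25 + 500) * 100
= 25 / 525 * 100
= 0.047619 * 100
= 4.76%

4.76%


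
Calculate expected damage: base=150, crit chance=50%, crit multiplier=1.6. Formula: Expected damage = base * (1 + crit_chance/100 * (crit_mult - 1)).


E[dmg] = base * (1 + crit_chance * (crit_mult - 1))
cc as decimal = 50/100 = 0.5
cm - 1 = 1.6 - 1 = 0.6
Bonus factor = 0.5 * 0.6 = 0.3
Total multiplier = 1 + 0.3 = 1.3
Expected damage = 150 * 1.3 = 195.00

195.00 damage


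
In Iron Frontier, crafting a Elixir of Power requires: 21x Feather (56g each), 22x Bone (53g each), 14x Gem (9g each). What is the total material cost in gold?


Cost breakdown:
  Feather: 21 * 56 = 1176
  Bone: 22 * 53 = 1166
  Gem: 14 * 9 = 126
Total = 1176 + 1166 + 126 = 2468

2468 gold


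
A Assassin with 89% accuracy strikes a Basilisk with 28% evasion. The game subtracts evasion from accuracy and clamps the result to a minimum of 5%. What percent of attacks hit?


accuracy - evasion = 89 - 28 = 61
Apply floor: max(61, 5) = 61
Hit chance = 61%

61%


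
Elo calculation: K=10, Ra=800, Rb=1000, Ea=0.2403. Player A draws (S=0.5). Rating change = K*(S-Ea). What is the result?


Elo update: delta = K * (S - Ea), where S = 0.5 (draws)
S - Ea = 0.5 - 0.2403 = 0.2597
Rating change = 10 * 0.2597
= 2.60

2.60 rating points


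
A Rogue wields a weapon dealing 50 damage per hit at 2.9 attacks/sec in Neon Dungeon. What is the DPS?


DPS = damage * attack_speed
= 50 * 2.9
= 145.0

145.0 DPS


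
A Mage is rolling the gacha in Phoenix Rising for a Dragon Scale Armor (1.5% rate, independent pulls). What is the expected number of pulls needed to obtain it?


Expected pulls for a geometric distribution = 1/p = 100 / rate%
= 100 / 1.5
= 66.67

66.67 pulls


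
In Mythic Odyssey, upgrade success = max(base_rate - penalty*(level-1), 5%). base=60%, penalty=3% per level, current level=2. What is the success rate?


raw_rate = 60 - 3 * (2 - 1)
= 60 - 3 * 1
= 60 - 3
= 57
Apply floor: max(57, 5) = 57%

57%


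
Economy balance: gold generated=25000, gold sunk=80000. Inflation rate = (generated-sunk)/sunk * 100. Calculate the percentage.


Net gold = 25000 - 80000 = -55000
Inflation rate = net / sunk * 100 = -55000 / 80000 * 100
= -0.6875 * 100
= -68.75%

-68.75%


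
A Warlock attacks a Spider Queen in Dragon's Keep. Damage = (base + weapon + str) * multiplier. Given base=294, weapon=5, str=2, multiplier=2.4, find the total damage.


Sum base + weapon + str = 294 + 5 + 2 = 301
Multiply by 2.4:
301 * 2.4 = 722.4

722.4 damage


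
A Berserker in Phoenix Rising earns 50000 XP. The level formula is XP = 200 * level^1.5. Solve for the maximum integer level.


XP = 200 * level^1.5, so level = (XP / 200)^(1/1.5)
= (50000 / 200)^(1/1.5)
= 250.0^0.6667
= 39.685
Floor: level = 39

level 39


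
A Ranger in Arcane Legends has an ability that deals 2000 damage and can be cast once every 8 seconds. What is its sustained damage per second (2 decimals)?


DPS = damage / cooldown
= 2000 / 8
= 250.00

250.00 DPS


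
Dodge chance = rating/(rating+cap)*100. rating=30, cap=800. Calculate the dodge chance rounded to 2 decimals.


dodge% = 30 / (30 + 800) * 100
= 30 / 830 * 100
= 0.036145 * 100
= 3.61%

3.61%


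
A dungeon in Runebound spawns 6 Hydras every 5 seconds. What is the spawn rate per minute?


Spawns per minute = count * (60 / interval)
= 6 * (60 / 5)
= 6 * 12.0
= 72.0

72.0 per minute


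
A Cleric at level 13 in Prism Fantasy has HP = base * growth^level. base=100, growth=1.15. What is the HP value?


value = base * growth^level
= 100 * 1.15^13
= 100 * 6.152788
= 615.28

615.28 HP


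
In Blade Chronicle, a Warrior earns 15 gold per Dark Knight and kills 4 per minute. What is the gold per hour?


Gold per minute = 15 * 4 = 60
Gold per hour = 60 * 60 = 3600

3600 gold/hour


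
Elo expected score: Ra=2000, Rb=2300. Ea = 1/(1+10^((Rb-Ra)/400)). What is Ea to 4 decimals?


Elo expected score: Ea = 1/(1 + 10^((Rb-Ra)/400))
Rb - Ra = 2300 - 2000 = 300
(Rb-Ra)/400 = 300/400 = 0.75
10^0.75 = 5.623413
Ea = 1/(1 + 5.623413) = 1/6.623413 = 0.1510

0.1510


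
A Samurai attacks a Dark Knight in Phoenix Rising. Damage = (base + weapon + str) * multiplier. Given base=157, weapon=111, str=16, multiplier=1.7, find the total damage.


Sum base + weapon + str = 157 + 111 + 16 = 284
Multiply by 1.7:
284 * 1.7 = 482.8

482.8 damage


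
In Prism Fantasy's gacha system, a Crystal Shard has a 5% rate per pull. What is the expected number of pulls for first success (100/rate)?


Expected pulls for a geometric distribution = 1/p = 100 / rate%
= 100 / 5
= 20.0

20.0 pulls


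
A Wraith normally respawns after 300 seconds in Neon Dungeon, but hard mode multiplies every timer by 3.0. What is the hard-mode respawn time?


Respawn time = base * multiplier
= 300 * 3.0
= 900.0 seconds

900.0 seconds


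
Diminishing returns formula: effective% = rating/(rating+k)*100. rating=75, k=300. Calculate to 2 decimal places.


effective% = rating / (rating + k) * 100
= 75 / (75 + 300) * 100
= 75 / 375 * 100
= 0.2 * 100
= 20.00%

20.00%


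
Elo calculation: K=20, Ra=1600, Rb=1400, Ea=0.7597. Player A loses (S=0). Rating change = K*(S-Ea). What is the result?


Elo update: delta = K * (S - Ea), where S = 0 (loses)
S - Ea = 0 - 0.7597 = -0.7597
Rating change = 20 * -0.7597
= -15.19

-15.19 rating points


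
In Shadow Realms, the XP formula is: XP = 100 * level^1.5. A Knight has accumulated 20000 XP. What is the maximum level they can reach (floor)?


XP = 100 * level^1.5, so level = (XP / 100)^(1/1.5)
= (20000 / 100)^(1/1.5)
= 200.0^0.6667
= 34.1995
Floor: level = 34

level 34


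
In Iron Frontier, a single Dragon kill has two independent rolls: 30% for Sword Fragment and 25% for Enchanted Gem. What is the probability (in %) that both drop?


For independent events, P(both) = P(A) * P(B)
= 30% * 25%
= 750 / 100 %
= 7.5%

7.5%


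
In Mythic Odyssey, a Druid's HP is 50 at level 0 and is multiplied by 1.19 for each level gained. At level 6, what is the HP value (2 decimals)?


value = base * growth^level
= 50 * 1.19^6
= 50 * 2.839761
= 141.99

141.99 HP


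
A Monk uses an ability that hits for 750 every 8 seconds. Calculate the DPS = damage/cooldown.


DPS = damage / cooldown
= 750 / 8
= 93.75

93.75 DPS


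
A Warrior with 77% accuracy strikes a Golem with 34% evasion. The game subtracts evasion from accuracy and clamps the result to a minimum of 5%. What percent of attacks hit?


accuracy - evasion = 77 - 34 = 43
Apply floor: max(43, 5) = 43
Hit chance = 43%

43%


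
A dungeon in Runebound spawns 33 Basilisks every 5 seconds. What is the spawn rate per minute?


Spawns per minute = count * (60 / interval)
= 33 * (60 / 5)
= 33 * 12.0
= 396.0

396.0 per minute


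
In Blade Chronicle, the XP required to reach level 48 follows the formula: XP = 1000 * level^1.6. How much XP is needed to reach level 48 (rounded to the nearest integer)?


XP = 1000 * level^1.6
Substitute level = 48:
XP = 1000 * 48^1.6
= 1000 * 489.763
= 489763

489763 XP


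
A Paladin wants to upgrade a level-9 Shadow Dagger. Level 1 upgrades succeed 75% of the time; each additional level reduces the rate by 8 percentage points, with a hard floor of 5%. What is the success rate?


raw_rate = 75 - 8 * (9 - 1)
= 75 - 8 * 8
= 75 - 64
= 11
Apply floor: max(11, 5) = 11%

11%


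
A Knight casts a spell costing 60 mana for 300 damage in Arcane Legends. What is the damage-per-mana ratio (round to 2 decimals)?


Efficiency = damage / mana
= 300 / 60
= 5.00

5.00 dmg/mana


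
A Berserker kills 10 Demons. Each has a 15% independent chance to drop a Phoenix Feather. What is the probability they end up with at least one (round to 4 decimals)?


P(at least one) = 1 - P(none) = 1 - (1-p)^n
p = 15/100 = 0.15
1 - p = 0.85
(1 - p)^10 = 0.85^10 = 0.196874
P(at least one) = 1 - 0.196874 = 0.8031

0.8031


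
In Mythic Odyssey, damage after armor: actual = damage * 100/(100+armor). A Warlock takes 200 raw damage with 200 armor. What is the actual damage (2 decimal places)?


actual = 200 * 100 / (100 + 200)
= 200 * 100 / 300
= 20000 / 300
= 66.67

66.67 damage


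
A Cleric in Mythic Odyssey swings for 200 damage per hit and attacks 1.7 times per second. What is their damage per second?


DPS = damage * attack_speed
= 200 * 1.7
= 340.0

340.0 DPS


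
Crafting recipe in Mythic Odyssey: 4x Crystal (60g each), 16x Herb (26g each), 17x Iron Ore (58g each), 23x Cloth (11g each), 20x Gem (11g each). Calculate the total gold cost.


Cost breakdown:
  Crystal: 4 * 60 = 240
  Herb: 16 * 26 = 416
  Iron Ore: 17 * 58 = 986
  Cloth: 23 * 11 = 253
  Gem: 20 * 11 = 220
Total = 240 + 416 + 986 + 253 + 220 = 2115

2115 gold


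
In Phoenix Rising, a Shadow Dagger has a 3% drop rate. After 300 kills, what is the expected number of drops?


Expected drops = kills * (drop_rate / 100)
= 300 * (3 / 100)
= 300 * 0.03
= 9.0

9.0 drops


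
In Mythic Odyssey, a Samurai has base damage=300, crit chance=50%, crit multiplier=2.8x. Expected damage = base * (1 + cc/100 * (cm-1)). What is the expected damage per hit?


E[dmg] = base * (1 + crit_chance * (crit_mult - 1))
cc as decimal = 50/100 = 0.5
cm - 1 = 2.8 - 1 = 1.8
Bonus factor = 0.5 * 1.8 = 0.9
Total multiplier = 1 + 0.9 = 1.9
Expected damage = 300 * 1.9 = 570.00

570.00 damage


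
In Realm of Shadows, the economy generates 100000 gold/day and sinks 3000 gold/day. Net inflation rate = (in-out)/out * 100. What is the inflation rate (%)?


Net gold = 100000 - 3000 = 97000
Inflation rate = net / sunk * 100 = 97000 / 3000 * 100
= 32.333333 * 100
= 3233.33%

3233.33%


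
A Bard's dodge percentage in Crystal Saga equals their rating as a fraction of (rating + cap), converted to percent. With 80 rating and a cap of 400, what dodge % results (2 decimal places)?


dodge% = 80 / (80 + 400) * 100
= 80 / 480 * 100
= 0.166667 * 100
= 16.67%

16.67%


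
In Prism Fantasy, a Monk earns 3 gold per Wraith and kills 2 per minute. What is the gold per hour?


Gold per minute = 3 * 2 = 6
Gold per hour = 6 * 60 = 360

360 gold/hour


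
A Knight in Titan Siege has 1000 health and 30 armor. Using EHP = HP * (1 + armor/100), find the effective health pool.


EHP = 1000 * (1 + 30/100)
= 1000 * (1 + 0.3)
= 1000 * 1.3
= 1300.0

1300.0 EHP


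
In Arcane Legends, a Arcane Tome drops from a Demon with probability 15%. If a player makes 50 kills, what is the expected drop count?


Expected drops = kills * (drop_rate / 100)
= 50 * (15 / 100)
= 50 * 0.15
= 7.5

7.5 drops


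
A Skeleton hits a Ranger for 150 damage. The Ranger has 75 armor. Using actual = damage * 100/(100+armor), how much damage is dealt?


actual = 150 * 100 / (100 + 75)
= 150 * 100 / 175
= 15000 / 175
= 85.71

85.71 damage


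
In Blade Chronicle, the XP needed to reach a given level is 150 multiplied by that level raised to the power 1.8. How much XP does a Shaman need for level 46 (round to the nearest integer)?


XP = 150 * level^1.8
Substitute level = 46:
XP = 150 * 46^1.8
= 150 * 983.9298
= 147589

147589 XP


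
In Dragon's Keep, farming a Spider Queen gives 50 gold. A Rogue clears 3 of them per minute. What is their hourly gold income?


Gold per minute = 50 * 3 = 150
Gold per hour = 150 * 60 = 9000

9000 gold/hour


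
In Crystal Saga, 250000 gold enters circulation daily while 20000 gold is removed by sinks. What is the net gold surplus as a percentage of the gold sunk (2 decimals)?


Net gold = 250000 - 20000 = 230000
Inflation rate = net / sunk * 100 = 230000 / 20000 * 100
= 11.5 * 100
= 1150.00%

1150.00%


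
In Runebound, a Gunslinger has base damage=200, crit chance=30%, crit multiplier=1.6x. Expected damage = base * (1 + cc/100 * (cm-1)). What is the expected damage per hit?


E[dmg] = base * (1 + crit_chance * (crit_mult - 1))
cc as decimal = 30/100 = 0.3
cm - 1 = 1.6 - 1 = 0.6
Bonus factor = 0.3 * 0.6 = 0.18
Total multiplier = 1 + 0.18 = 1.18
Expected damage = 200 * 1.18 = 236.00

236.00 damage


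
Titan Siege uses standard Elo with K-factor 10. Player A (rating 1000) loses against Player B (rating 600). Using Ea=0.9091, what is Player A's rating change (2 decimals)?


Elo update: delta = K * (S - Ea), where S = 0 (loses)
S - Ea = 0 - 0.9091 = -0.9091
Rating change = 10 * -0.9091
= -9.09

-9.09 rating points


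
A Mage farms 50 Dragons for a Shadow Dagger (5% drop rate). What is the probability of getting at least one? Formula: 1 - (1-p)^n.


P(at least one) = 1 - P(none) = 1 - (1-p)^n
p = 5/100 = 0.05
1 - p = 0.95
(1 - p)^50 = 0.95^50 = 0.076945
P(at least one) = 1 - 0.076945 = 0.9231

0.9231


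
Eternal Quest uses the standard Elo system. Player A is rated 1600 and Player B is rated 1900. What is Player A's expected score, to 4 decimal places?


Elo expected score: Ea = 1/(1 + 10^((Rb-Ra)/400))
Rb - Ra = 1900 - 1600 = 300
(Rb-Ra)/400 = 300/400 = 0.75
10^0.75 = 5.623413
Ea = 1/(1 + 5.623413) = 1/6.623413 = 0.1510

0.1510


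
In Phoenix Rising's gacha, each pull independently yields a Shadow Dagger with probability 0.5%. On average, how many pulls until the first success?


Expected pulls for a geometric distribution = 1/p = 100 / rate%
= 100 / 0.5
= 200.0

200.0 pulls


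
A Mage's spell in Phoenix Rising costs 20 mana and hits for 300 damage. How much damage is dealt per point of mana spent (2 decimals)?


Efficiency = damage / mana
= 300 / 20
= 15.00

15.00 dmg/mana


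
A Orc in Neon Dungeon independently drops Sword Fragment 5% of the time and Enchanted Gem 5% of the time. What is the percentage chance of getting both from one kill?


For independent events, P(both) = P(A) * P(B)
= 5% * 5%
= 25 / 100 %
= 0.25%

0.25%


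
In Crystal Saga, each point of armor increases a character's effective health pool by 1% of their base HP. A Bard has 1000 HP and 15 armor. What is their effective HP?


EHP = 1000 * (1 + 15/100)
= 1000 * (1 + 0.15)
= 1000 * 1.15
= 1150.0

1150.0 EHP


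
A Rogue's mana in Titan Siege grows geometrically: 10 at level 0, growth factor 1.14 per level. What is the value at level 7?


value = base * growth^level
= 10 * 1.14^7
= 10 * 2.502269
= 25.02

25.02 mana


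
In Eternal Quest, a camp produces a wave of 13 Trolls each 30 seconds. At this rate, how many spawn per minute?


Spawns per minute = count * (60 / interval)
= 13 * (60 / 30)
= 13 * 2.0
= 26.0

26.0 per minute


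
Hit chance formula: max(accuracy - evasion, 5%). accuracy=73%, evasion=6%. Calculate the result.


accuracy - evasion = 73 - 6 = 67
Apply floor: max(67, 5) = 67
Hit chance = 67%

67%


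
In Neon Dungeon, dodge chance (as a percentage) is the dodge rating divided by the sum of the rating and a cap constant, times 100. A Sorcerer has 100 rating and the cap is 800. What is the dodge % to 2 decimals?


dodge% = 100 / (100 + 800) * 100
= 100 / 900 * 100
= 0.111111 * 100
= 11.11%

11.11%


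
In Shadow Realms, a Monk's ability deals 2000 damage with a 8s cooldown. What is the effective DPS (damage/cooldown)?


DPS = damage / cooldown
= 2000 / 8
= 250.00

250.00 DPS


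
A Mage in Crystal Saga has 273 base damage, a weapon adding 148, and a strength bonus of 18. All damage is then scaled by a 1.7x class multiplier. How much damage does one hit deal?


Sum base + weapon + str = 273 + 148 + 18 = 439
Multiply by 1.7:
439 * 1.7 = 746.3

746.3 damage


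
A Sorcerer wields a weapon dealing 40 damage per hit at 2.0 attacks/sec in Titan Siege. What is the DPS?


DPS = damage * attack_speed
= 40 * 2.0
= 80.0

80.0 DPS


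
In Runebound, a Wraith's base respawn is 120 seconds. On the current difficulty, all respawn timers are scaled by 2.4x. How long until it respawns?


Respawn time = base * multiplier
= 120 * 2.4
= 288.0 seconds

288.0 seconds


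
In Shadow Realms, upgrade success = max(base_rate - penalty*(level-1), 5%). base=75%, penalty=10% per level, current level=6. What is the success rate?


raw_rate = 75 - 10 * (6 - 1)
= 75 - 10 * 5
= 75 - 50
= 25
Apply floor: max(25, 5) = 25%

25%


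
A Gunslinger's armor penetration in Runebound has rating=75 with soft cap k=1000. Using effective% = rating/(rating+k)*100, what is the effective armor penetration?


effective% = rating / (rating + k) * 100
= 75 / (75 + 1000) * 100
= 75 / 1075 * 100
= 0.069767 * 100
= 6.98%

6.98%


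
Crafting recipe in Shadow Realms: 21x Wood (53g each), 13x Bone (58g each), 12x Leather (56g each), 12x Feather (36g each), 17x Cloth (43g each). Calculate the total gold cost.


Cost breakdown:
  Wood: 21 * 53 = 1113
  Bone: 13 * 58 = 754
  Leather: 12 * 56 = 672
  Feather: 12 * 36 = 432
  Cloth: 17 * 43 = 731
Total = 1113 + 754 + 672 + 432 + 731 = 3702

3702 gold


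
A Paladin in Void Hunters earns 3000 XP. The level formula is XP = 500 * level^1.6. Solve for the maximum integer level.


XP = 500 * level^1.6, so level = (XP / 500)^(1/1.6)
= (3000 / 500)^(1/1.6)
= 6.0^0.625
= 3.0644
Floor: level = 3

level 3


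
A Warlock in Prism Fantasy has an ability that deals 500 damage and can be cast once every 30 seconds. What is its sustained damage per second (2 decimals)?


DPS = damage / cooldown
= 500 / 30
= 16.67

16.67 DPS


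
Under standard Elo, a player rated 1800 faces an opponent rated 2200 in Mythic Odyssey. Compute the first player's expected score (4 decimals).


Elo expected score: Ea = 1/(1 + 10^((Rb-Ra)/400))
Rb - Ra = 2200 - 1800 = 400
(Rb-Ra)/400 = 400/400 = 1.0
10^1.0 = 10.0
Ea = 1/(1 + 10.0) = 1/11.0 = 0.0909

0.0909


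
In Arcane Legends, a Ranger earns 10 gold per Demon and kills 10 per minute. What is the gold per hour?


Gold per minute = 10 * 10 = 100
Gold per hour = 100 * 60 = 6000

6000 gold/hour


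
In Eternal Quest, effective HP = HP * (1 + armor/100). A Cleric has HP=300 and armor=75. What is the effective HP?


EHP = 300 * (1 + 75/100)
= 300 * (1 + 0.75)
= 300 * 1.75
= 525.0

525.0 EHP


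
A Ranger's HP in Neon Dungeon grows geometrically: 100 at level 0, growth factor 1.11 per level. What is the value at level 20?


value = base * growth^level
= 100 * 1.11^20
= 100 * 8.062312
= 806.23

806.23 HP


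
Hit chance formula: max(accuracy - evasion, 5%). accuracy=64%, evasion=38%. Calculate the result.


accuracy - evasion = 64 - 38 = 26
Apply floor: max(26, 5) = 26
Hit chance = 26%

26%


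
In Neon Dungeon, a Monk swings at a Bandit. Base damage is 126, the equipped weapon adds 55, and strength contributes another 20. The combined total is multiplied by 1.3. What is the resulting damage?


Sum base + weapon + str = 126 + 55 + 20 = 201
Multiply by 1.3:
201 * 1.3 = 261.3

261.3 damage


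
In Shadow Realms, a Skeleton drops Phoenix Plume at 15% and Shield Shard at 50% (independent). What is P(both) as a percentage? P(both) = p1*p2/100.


For independent events, P(both) = P(A) * P(B)
= 15% * 50%
= 750 / 100 %
= 7.5%

7.5%


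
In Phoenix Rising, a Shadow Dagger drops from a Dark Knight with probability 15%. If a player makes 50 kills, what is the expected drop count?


Expected drops = kills * (drop_rate / 100)
= 50 * (15 / 100)
= 50 * 0.15
= 7.5

7.5 drops


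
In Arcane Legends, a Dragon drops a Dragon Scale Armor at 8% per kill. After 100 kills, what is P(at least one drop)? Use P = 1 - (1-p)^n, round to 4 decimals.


P(at least one) = 1 - P(none) = 1 - (1-p)^n
p = 8/100 = 0.08
1 - p = 0.92
(1 - p)^100 = 0.92^100 = 0.000239
P(at least one) = 1 - 0.000239 = 0.9998

0.9998


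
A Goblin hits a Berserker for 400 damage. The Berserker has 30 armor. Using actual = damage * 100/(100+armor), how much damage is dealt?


actual = 400 * 100 / (100 + 30)
= 400 * 100 / 130
= 40000 / 130
= 307.69

307.69 damage


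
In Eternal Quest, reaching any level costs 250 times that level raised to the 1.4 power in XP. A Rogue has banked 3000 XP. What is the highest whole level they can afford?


XP = 250 * level^1.4, so level = (XP / 250)^(1/1.4)
= (3000 / 250)^(1/1.4)
= 12.0^0.7143
= 5.8999
Floor: level = 5

level 5


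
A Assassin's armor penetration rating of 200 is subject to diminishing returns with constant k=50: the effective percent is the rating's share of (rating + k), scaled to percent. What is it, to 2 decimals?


effective% = rating / (rating + k) * 100
= 200 / (200 + 50) * 100
= 200 / 250 * 100
= 0.8 * 100
= 80.00%

80.00%


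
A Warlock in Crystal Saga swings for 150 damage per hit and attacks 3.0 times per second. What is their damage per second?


DPS = damage * attack_speed
= 150 * 3.0
= 450.0

450.0 DPS


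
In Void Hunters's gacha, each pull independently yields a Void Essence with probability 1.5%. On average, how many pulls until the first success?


Expected pulls for a geometric distribution = 1/p = 100 / rate%
= 100 / 1.5
= 66.67

66.67 pulls


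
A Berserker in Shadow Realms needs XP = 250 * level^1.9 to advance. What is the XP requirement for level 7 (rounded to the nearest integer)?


XP = 250 * level^1.9
Substitute level = 7:
XP = 250 * 7^1.9
= 250 * 40.3354
= 10084

10084 XP


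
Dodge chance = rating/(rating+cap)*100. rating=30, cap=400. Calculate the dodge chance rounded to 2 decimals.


dodge% = 30 / (30 + 400) * 100
= 30 / 430 * 100
= 0.069767 * 100
= 6.98%

6.98%


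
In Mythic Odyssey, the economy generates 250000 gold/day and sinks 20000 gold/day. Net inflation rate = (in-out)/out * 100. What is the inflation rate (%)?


Net gold = 250000 - 20000 = 230000
Inflation rate = net / sunk * 100 = 230000 / 20000 * 100
= 11.5 * 100
= 1150.00%

1150.00%


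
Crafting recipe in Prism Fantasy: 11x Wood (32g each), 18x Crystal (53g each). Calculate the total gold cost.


Cost breakdown:
  Wood: 11 * 32 = 352
  Crystal: 18 * 53 = 954
Total = 352 + 954 = 1306

1306 gold


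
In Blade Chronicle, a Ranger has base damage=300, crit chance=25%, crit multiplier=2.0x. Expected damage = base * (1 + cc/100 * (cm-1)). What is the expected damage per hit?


E[dmg] = base * (1 + crit_chance * (crit_mult - 1))
cc as decimal = 25/100 = 0.25
cm - 1 = 2.0 - 1 = 1.0
Bonus factor = 0.25 * 1.0 = 0.25
Total multiplier = 1 + 0.25 = 1.25
Expected damage = 300 * 1.25 = 375.00

375.00 damage


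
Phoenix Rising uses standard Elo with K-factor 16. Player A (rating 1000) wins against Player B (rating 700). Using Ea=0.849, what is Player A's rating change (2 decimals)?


Elo update: delta = K * (S - Ea), where S = 1 (wins)
S - Ea = 1 - 0.849 = 0.151
Rating change = 16 * 0.151
= 2.42

2.42 rating points


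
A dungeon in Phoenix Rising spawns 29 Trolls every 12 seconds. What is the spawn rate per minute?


Spawns per minute = count * (60 / interval)
= 29 * (60 / 12)
= 29 * 5.0
= 145.0

145.0 per minute


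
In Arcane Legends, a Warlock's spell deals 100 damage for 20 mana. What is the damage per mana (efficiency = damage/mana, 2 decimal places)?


Efficiency = damage / mana
= 100 / 20
= 5.00

5.00 dmg/mana


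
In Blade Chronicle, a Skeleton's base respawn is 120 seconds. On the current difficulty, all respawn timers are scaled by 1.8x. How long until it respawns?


Respawn time = base * multiplier
= 120 * 1.8
= 216.0 seconds

216.0 seconds


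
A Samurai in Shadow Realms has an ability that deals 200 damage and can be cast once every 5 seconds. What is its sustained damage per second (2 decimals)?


DPS = damage / cooldown
= 200 / 5
= 40.00

40.00 DPS


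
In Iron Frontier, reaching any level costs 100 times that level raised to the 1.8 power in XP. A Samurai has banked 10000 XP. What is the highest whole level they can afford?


XP = 100 * level^1.8, so level = (XP / 100)^(1/1.8)
= (10000 / 100)^(1/1.8)
= 100.0^0.5556
= 12.9155
Floor: level = 12

level 12


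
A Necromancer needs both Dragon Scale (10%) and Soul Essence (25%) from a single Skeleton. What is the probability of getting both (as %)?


For independent events, P(both) = P(A) * P(B)
= 10% * 25%
= 250 / 100 %
= 2.5%

2.5%


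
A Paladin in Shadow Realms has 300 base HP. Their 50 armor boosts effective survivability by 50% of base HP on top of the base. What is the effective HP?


EHP = 300 * (1 + 50/100)
= 300 * (1 + 0.5)
= 300 * 1.5
= 450.0

450.0 EHP


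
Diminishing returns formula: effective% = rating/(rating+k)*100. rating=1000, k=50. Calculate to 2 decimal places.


effective% = rating / (rating + k) * 100
= 1000 / (1000 + 50) * 100
= 1000 / 1050 * 100
= 0.952381 * 100
= 95.24%

95.24%


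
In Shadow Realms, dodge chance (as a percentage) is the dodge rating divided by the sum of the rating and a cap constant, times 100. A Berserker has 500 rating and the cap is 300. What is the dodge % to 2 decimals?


dodge% = 500 / (500 + 300) * 100
= 500 / 800 * 100
= 0.625 * 100
= 62.50%

62.50%


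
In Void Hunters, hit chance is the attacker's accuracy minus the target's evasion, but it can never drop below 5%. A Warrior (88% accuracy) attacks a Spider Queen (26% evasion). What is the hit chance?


accuracy - evasion = 88 - 26 = 62
Apply floor: max(62, 5) = 62
Hit chance = 62%

62%


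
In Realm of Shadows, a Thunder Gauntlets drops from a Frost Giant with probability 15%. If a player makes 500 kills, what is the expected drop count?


Expected drops = kills * (drop_rate / 100)
= 500 * (15 / 100)
= 500 * 0.15
= 75.0

75.0 drops


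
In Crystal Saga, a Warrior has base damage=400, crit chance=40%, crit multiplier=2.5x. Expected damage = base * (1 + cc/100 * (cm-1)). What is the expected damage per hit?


E[dmg] = base * (1 + crit_chance * (crit_mult - 1))
cc as decimal = 40/100 = 0.4
cm - 1 = 2.5 - 1 = 1.5
Bonus factor = 0.4 * 1.5 = 0.6
Total multiplier = 1 + 0.6 = 1.6
Expected damage = 400 * 1.6 = 640.00

640.00 damage


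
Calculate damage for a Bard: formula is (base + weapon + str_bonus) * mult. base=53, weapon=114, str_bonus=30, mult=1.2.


Sum base + weapon + str = 53 + 114 + 30 = 197
Multiply by 1.2:
197 * 1.2 = 236.4

236.4 damage


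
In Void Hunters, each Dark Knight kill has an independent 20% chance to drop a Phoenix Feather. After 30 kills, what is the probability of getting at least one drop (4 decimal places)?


P(at least one) = 1 - P(none) = 1 - (1-p)^n
p = 20/100 = 0.2
1 - p = 0.8
(1 - p)^30 = 0.8^30 = 0.001238
P(at least one) = 1 - 0.001238 = 0.9988

0.9988


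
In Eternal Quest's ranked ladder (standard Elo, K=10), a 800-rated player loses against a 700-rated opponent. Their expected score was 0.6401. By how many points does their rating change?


Elo update: delta = K * (S - Ea), where S = 0 (loses)
S - Ea = 0 - 0.6401 = -0.6401
Rating change = 10 * -0.6401
= -6.40

-6.40 rating points


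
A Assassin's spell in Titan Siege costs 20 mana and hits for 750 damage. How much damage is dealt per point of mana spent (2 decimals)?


Efficiency = damage / mana
= 750 / 20
= 37.50

37.50 dmg/mana


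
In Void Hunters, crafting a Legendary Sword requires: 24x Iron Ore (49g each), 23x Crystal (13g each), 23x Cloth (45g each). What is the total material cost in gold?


Cost breakdown:
  Iron Ore: 24 * 49 = 1176
  Crystal: 23 * 13 = 299
  Cloth: 23 * 45 = 1035
Total = 1176 + 299 + 1035 = 2510

2510 gold


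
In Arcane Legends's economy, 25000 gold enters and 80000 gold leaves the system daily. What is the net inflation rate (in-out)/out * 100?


Net gold = 25000 - 80000 = -55000
Inflation rate = net / sunk * 100 = -55000 / 80000 * 100
= -0.6875 * 100
= -68.75%

-68.75%


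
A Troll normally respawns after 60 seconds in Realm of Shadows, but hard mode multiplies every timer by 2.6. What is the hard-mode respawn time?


Respawn time = base * multiplier
= 60 * 2.6
= 156.0 seconds

156.0 seconds


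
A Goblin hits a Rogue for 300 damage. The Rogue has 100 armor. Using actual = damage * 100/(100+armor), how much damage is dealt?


actual = 300 * 100 / (100 + 100)
= 300 * 100 / 200
= 30000 / 200
= 150.00

150.00 damage


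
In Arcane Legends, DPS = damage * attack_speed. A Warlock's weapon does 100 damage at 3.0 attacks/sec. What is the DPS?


DPS = damage * attack_speed
= 100 * 3.0
= 300.0

300.0 DPS


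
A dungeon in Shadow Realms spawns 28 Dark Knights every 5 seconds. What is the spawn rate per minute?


Spawns per minute = count * (60 / interval)
= 28 * (60 / 5)
= 28 * 12.0
= 336.0

336.0 per minute


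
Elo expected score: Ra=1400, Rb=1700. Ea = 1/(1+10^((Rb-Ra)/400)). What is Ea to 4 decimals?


Elo expected score: Ea = 1/(1 + 10^((Rb-Ra)/400))
Rb - Ra = 1700 - 1400 = 300
(Rb-Ra)/400 = 300/400 = 0.75
10^0.75 = 5.623413
Ea = 1/(1 + 5.623413) = 1/6.623413 = 0.1510

0.1510


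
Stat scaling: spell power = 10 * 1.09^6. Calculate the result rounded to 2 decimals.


value = base * growth^level
= 10 * 1.09^6
= 10 * 1.6771
= 16.77

16.77 spell power


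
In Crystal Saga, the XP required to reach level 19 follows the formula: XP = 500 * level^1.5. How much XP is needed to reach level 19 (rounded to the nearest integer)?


XP = 500 * level^1.5
Substitute level = 19:
XP = 500 * 19^1.5
= 500 * 82.8191
= 41410

41410 XP


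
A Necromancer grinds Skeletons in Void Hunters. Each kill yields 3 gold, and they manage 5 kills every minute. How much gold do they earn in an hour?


Gold per minute = 3 * 5 = 15
Gold per hour = 15 * 60 = 900

900 gold/hour


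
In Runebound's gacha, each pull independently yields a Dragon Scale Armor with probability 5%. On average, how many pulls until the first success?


Expected pulls for a geometric distribution = 1/p = 100 / rate%
= 100 / 5
= 20.0

20.0 pulls


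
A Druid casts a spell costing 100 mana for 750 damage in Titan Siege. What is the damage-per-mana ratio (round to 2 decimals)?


Efficiency = damage / mana
= 750 / 100
= 7.50

7.50 dmg/mana


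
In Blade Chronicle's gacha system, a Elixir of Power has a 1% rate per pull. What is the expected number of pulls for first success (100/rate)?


Expected pulls for a geometric distribution = 1/p = 100 / rate%
= 100 / 1
= 100.0

100.0 pulls


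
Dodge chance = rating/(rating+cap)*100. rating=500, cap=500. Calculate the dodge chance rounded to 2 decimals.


dodge% = 500 / (500 + 500) * 100
= 500 / 1000 * 100
= 0.5 * 100
= 50.00%

50.00%


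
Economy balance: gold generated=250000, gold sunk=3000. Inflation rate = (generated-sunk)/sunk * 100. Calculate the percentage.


Net gold = 250000 - 3000 = 247000
Inflation rate = net / sunk * 100 = 247000 / 3000 * 100
= 82.333333 * 100
= 8233.33%

8233.33%


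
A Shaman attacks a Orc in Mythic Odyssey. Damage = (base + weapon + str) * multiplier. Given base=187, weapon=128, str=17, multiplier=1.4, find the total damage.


Sum base + weapon + str = 187 + 128 + 17 = 332
Multiply by 1.4:
332 * 1.4 = 464.8

464.8 damage


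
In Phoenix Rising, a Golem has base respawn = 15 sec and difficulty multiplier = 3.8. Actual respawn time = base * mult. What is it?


Respawn time = base * multiplier
= 15 * 3.8
= 57.0 seconds

57.0 seconds


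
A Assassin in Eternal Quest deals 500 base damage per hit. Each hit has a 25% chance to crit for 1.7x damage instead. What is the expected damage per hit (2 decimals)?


E[dmg] = base * (1 + crit_chance * (crit_mult - 1))
cc as decimal = 25/100 = 0.25
cm - 1 = 1.7 - 1 = 0.7
Bonus factor = 0.25 * 0.7 = 0.175
Total multiplier = 1 + 0.175 = 1.175
Expected damage = 500 * 1.175 = 587.50

587.50 damage


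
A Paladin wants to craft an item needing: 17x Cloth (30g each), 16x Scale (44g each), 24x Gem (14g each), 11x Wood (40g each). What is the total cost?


Cost breakdown:
  Cloth: 17 * 30 = 510
  Scale: 16 * 44 = 704
  Gem: 24 * 14 = 336
  Wood: 11 * 40 = 440
Total = 510 + 704 + 336 + 440 = 1990

1990 gold


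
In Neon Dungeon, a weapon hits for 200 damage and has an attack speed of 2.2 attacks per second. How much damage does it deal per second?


DPS = damage * attack_speed
= 200 * 2.2
= 440.0

440.0 DPS


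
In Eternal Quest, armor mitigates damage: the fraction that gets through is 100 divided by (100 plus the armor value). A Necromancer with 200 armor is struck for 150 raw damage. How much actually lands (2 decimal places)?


actual = 150 * 100 / (100 + 200)
= 150 * 100 / 300
= 15000 / 300
= 50.00

50.00 damage


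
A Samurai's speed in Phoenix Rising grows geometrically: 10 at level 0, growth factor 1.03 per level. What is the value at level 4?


value = base * growth^level
= 10 * 1.03^4
= 10 * 1.125509
= 11.26

11.26 speed


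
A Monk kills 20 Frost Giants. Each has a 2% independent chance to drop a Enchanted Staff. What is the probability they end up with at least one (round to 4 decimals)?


P(at least one) = 1 - P(none) = 1 - (1-p)^n
p = 2/100 = 0.02
1 - p = 0.98
(1 - p)^20 = 0.98^20 = 0.667608
P(at least one) = 1 - 0.667608 = 0.3324

0.3324


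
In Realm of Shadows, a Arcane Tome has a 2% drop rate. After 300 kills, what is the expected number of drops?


Expected drops = kills * (drop_rate / 100)
= 300 * (2 / 100)
= 300 * 0.02
= 6.0

6.0 drops


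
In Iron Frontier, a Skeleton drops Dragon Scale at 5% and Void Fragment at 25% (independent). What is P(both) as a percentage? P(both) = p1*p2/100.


For independent events, P(both) = P(A) * P(B)
= 5% * 25%
= 125 / 100 %
= 1.25%

1.25%


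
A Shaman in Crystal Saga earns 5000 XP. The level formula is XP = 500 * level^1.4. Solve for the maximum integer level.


XP = 500 * level^1.4, so level = (XP / 500)^(1/1.4)
= (5000 / 500)^(1/1.4)
= 10.0^0.7143
= 5.1795
Floor: level = 5

level 5


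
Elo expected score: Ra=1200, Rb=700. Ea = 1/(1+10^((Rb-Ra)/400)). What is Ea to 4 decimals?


Elo expected score: Ea = 1/(1 + 10^((Rb-Ra)/400))
Rb - Ra = 700 - 1200 = -500
(Rb-Ra)/400 = -500/400 = -1.25
10^-1.25 = 0.056234
Ea = 1/(1 + 0.056234) = 1/1.056234 = 0.9468

0.9468


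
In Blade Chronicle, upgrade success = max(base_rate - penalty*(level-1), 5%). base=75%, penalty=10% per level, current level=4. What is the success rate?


raw_rate = 75 - 10 * (4 - 1)
= 75 - 10 * 3
= 75 - 30
= 45
Apply floor: max(45, 5) = 45%

45%


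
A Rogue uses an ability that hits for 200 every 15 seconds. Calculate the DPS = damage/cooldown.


DPS = damage / cooldown
= 200 / 15
= 13.33

13.33 DPS


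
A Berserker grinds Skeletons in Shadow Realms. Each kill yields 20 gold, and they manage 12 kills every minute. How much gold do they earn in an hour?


Gold per minute = 20 * 12 = 240
Gold per hour = 240 * 60 = 14400

14400 gold/hour


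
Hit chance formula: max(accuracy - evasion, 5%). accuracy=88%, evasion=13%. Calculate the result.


accuracy - evasion = 88 - 13 = 75
Apply floor: max(75, 5) = 75
Hit chance = 75%

75%


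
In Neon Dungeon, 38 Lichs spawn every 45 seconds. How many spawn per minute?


Spawns per minute = count * (60 / interval)
= 38 * (60 / 45)
= 38 * 1.3333
= 50.67

50.67 per minute


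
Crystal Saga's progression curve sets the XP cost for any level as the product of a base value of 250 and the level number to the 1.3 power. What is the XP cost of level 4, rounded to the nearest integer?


XP = 250 * level^1.3
Substitute level = 4:
XP = 250 * 4^1.3
= 250 * 6.0629
= 1516

1516 XP


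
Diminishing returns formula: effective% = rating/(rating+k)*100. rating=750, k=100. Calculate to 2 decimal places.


effective% = rating / (rating + k) * 100
= 750 / (750 + 100) * 100
= 750 / 850 * 100
= 0.882353 * 100
= 88.24%

88.24%


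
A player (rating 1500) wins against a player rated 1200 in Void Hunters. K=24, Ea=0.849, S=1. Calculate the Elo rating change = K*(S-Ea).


Elo update: delta = K * (S - Ea), where S = 1 (wins)
S - Ea = 1 - 0.849 = 0.151
Rating change = 24 * 0.151
= 3.62

3.62 rating points


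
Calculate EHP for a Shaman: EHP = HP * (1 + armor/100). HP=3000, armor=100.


EHP = 3000 * (1 + 100/100)
= 3000 * (1 + 1.0)
= 3000 * 2.0
= 6000.0

6000.0 EHP


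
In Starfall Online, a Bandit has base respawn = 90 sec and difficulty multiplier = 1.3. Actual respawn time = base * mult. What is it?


Respawn time = base * multiplier
= 90 * 1.3
= 117.0 seconds

117.0 seconds


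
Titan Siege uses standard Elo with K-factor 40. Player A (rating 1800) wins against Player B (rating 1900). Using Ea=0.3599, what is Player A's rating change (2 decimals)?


Elo update: delta = K * (S - Ea), where S = 1 (wins)
S - Ea = 1 - 0.3599 = 0.6401
Rating change = 40 * 0.6401
= 25.60

25.60 rating points


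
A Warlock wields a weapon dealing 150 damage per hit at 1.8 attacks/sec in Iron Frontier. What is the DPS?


DPS = damage * attack_speed
= 150 * 1.8
= 270.0

270.0 DPS


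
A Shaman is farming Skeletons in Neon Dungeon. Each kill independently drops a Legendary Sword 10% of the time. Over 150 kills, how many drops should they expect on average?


Expected drops = kills * (drop_rate / 100)
= 150 * (10 / 100)
= 150 * 0.1
= 15.0

15.0 drops


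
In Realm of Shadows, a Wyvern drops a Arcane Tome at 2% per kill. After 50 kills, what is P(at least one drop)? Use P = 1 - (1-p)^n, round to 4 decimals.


P(at least one) = 1 - P(none) = 1 - (1-p)^n
p = 2/100 = 0.02
1 - p = 0.98
(1 - p)^50 = 0.98^50 = 0.364170
P(at least one) = 1 - 0.364170 = 0.6358

0.6358


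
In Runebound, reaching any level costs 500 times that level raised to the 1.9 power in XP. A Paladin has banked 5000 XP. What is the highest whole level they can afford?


XP = 500 * level^1.9, so level = (XP / 500)^(1/1.9)
= (5000 / 500)^(1/1.9)
= 10.0^0.5263
= 3.3598
Floor: level = 3

level 3


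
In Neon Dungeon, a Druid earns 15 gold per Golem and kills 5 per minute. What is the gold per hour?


Gold per minute = 15 * 5 = 75
Gold per hour = 75 * 60 = 4500

4500 gold/hour


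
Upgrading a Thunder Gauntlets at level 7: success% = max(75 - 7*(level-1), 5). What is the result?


raw_rate = 75 - 7 * (7 - 1)
= 75 - 7 * 6
= 75 - 42
= 33
Apply floor: max(33, 5) = 33%

33%


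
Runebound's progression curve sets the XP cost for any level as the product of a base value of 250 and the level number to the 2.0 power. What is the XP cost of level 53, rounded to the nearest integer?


XP = 250 * level^2.0
Substitute level = 53:
XP = 250 * 53^2.0
= 250 * 2809.0
= 702250

702250 XP


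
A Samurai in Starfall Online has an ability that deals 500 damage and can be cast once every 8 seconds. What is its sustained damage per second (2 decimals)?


DPS = damage / cooldown
= 500 / 8
= 62.50

62.50 DPS


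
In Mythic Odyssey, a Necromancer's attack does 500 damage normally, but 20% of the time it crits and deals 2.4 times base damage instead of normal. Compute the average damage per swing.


E[dmg] = base * (1 + crit_chance * (crit_mult - 1))
cc as decimal = 20/100 = 0.2
cm - 1 = 2.4 - 1 = 1.4
Bonus factor = 0.2 * 1.4 = 0.28
Total multiplier = 1 + 0.28 = 1.28
Expected damage = 500 * 1.28 = 640.00

640.00 damage


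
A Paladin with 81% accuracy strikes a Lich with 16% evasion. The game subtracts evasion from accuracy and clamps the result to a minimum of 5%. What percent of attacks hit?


accuracy - evasion = 81 - 16 = 65
Apply floor: max(65, 5) = 65
Hit chance = 65%

65%
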